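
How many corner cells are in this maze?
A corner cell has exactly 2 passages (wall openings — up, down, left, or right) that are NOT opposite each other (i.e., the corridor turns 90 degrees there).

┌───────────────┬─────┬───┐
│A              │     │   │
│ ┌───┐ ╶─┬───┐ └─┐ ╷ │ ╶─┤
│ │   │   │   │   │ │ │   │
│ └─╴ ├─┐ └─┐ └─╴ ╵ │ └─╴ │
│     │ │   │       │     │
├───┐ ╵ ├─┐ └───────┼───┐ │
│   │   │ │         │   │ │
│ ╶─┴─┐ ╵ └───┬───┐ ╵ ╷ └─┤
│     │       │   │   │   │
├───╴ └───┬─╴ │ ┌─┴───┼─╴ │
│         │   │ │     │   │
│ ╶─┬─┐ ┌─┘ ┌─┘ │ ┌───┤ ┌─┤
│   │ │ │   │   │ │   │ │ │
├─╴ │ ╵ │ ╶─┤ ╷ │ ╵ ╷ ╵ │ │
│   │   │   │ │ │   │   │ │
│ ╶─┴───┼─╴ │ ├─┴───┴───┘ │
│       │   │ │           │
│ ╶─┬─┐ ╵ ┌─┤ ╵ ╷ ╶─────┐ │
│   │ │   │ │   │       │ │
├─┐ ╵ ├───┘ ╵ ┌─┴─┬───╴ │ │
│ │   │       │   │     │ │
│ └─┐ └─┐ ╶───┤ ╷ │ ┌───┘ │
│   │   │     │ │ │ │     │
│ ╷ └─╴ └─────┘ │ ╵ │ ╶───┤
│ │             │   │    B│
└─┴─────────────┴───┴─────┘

Counting corner cells (2 non-opposite passages):
Total corners: 84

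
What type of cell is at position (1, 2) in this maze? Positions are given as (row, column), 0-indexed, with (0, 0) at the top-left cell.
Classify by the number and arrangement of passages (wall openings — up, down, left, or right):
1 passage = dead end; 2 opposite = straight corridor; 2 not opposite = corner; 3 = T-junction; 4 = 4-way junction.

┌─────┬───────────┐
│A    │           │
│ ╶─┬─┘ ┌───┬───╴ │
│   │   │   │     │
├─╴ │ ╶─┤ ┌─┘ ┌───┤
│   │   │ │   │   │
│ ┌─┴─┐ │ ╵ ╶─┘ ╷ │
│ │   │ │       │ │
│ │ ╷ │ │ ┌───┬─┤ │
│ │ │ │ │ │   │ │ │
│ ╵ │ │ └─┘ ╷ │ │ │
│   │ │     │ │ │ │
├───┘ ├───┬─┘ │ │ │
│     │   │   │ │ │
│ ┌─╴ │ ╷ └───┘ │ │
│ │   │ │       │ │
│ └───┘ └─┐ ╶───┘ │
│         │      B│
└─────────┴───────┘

Checking cell at (1, 2):
Number of passages: 2
Cell type: corner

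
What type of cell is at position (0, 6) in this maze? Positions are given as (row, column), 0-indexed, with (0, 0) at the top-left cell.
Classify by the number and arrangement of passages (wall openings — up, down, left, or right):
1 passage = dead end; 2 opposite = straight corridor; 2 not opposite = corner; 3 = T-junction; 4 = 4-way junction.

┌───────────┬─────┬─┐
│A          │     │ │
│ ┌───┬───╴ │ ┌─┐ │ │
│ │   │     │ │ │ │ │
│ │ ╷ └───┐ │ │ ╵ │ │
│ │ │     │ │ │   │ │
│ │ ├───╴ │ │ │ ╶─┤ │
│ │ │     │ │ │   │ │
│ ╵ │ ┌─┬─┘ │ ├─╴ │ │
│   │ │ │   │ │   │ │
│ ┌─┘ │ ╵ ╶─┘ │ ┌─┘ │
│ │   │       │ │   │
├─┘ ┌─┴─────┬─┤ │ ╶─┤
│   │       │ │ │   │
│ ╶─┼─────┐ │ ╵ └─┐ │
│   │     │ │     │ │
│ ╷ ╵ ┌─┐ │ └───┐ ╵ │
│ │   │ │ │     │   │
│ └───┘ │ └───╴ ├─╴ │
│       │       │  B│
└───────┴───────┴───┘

Checking cell at (0, 6):
Number of passages: 2
Cell type: corner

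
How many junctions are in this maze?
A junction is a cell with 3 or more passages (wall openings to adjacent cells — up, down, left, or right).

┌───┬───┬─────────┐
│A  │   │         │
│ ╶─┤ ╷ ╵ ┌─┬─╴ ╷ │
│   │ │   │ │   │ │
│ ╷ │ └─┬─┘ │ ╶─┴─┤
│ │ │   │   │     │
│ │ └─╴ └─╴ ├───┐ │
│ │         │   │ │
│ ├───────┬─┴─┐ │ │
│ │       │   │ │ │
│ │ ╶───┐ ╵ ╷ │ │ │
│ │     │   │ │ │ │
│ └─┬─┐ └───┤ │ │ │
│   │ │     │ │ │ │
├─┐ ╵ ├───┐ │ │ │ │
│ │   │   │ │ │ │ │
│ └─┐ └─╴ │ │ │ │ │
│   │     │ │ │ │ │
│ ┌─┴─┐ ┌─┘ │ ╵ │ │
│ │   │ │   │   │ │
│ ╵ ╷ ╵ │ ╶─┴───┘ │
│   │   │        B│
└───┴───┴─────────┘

Checking each cell for number of passages:

Junctions found (3+ passages):
  (0, 7): 3 passages
  (1, 0): 3 passages
  (2, 5): 3 passages
  (3, 3): 3 passages
  (7, 2): 3 passages
  (8, 0): 3 passages
  (8, 3): 3 passages
Total junctions: 7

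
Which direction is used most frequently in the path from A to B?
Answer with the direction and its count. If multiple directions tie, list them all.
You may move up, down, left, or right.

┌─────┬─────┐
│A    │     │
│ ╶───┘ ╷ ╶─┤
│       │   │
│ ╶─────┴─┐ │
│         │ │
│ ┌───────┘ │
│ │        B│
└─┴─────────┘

Directions: down, right, right, right, up, right, down, right, down, down
Counts: {'down': 4, 'right': 5, 'up': 1}
Most common: right (5 times)

Solution:

┌─────┬─────┐
│A    │↱ ↓  │
│ ╶───┘ ╷ ╶─┤
│↳ → → ↑│↳ ↓│
│ ╶─────┴─┐ │
│         │↓│
│ ┌───────┘ │
│ │        B│
└─┴─────────┘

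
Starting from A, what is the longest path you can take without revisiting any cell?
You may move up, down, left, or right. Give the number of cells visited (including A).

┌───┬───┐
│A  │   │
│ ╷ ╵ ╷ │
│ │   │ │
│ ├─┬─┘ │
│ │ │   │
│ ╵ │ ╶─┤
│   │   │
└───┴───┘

Finding longest simple path using DFS:
Start: (0, 0)
Longest path visits 11 cells
Path: A → right → down → right → up → right → down → down → left → down → right

Solution:

┌───┬───┐
│A ↓│↱ ↓│
│ ╷ ╵ ╷ │
│ │↳ ↑│↓│
│ ├─┬─┘ │
│ │ │↓ ↲│
│ ╵ │ ╶─┤
│   │↳ B│
└───┴───┘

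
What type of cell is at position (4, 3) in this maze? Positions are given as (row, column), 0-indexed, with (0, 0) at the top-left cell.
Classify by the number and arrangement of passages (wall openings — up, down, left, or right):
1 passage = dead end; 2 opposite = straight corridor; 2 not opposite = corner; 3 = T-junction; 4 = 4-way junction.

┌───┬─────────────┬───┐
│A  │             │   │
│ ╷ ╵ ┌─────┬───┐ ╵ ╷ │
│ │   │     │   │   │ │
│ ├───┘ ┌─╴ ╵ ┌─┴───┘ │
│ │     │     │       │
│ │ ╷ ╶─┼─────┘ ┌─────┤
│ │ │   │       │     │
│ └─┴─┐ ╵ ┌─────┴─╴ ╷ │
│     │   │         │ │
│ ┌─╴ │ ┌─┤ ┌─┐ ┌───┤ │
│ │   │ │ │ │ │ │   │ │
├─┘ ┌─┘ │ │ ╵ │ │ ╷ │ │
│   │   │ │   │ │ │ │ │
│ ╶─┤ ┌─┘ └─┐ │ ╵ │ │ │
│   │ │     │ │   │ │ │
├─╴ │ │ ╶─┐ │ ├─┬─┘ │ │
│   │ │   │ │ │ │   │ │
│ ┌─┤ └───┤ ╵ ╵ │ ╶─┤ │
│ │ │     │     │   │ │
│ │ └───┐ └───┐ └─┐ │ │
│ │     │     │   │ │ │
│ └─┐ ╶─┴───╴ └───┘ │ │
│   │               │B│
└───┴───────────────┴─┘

Checking cell at (4, 3):
Number of passages: 3
Cell type: T-junction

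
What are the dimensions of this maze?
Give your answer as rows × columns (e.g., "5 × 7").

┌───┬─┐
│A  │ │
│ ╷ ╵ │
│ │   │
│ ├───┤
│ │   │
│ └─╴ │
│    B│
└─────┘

Counting the maze dimensions:
Rows (vertical): 4
Columns (horizontal): 3
Dimensions: 4 × 3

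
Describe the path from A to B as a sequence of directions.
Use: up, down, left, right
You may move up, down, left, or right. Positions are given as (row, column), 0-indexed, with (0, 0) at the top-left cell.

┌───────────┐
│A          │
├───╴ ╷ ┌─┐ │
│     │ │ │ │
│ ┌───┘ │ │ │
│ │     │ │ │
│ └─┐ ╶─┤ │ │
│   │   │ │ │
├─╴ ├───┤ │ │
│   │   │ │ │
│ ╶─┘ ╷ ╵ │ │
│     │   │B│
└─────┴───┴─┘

Finding the path and converting it to directions:
Path through cells: (0,0) → (0,1) → (0,2) → (0,3) → (0,4) → (0,5) → (1,5) → (2,5) → (3,5) → (4,5) → (5,5)
Directions: right, right, right, right, right, down, down, down, down, down

Solution:

┌───────────┐
│A → → → → ↓│
├───╴ ╷ ┌─┐ │
│     │ │ │↓│
│ ┌───┘ │ │ │
│ │     │ │↓│
│ └─┐ ╶─┤ │ │
│   │   │ │↓│
├─╴ ├───┤ │ │
│   │   │ │↓│
│ ╶─┘ ╷ ╵ │ │
│     │   │B│
└─────┴───┴─┘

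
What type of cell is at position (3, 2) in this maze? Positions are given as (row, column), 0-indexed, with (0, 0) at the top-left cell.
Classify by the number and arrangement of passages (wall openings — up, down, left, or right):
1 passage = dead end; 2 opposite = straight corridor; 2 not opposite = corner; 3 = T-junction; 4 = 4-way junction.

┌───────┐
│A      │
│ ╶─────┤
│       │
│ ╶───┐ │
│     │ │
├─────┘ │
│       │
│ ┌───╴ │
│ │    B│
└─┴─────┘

Checking cell at (3, 2):
Number of passages: 2
Cell type: straight corridor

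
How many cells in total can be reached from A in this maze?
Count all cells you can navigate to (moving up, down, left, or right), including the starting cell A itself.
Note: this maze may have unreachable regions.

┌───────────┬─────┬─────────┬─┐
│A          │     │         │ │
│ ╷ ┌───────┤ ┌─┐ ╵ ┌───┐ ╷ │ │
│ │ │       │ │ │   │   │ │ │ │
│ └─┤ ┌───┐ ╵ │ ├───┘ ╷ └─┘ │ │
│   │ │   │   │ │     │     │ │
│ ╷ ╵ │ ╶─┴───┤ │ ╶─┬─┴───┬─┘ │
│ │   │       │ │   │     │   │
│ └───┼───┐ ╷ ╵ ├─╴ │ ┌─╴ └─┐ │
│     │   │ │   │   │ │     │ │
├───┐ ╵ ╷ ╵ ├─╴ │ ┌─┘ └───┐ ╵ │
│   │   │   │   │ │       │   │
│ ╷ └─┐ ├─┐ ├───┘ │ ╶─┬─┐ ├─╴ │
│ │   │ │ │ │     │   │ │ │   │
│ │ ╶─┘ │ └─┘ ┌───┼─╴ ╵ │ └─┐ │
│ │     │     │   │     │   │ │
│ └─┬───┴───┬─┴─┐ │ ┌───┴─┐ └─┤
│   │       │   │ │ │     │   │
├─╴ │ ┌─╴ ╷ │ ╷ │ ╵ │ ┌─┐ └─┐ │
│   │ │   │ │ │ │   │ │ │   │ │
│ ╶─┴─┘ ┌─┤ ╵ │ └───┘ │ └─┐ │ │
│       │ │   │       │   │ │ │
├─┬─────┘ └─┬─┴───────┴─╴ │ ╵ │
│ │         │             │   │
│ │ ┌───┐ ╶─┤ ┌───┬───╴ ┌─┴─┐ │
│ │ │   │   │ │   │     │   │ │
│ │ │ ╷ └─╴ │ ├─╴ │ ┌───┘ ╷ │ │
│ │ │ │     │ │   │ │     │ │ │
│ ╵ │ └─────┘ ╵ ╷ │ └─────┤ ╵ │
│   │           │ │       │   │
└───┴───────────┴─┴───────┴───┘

Using BFS/flood-fill to find all reachable cells from A:
Maze size: 15 × 15 = 225 total cells
52 cell(s) are walled off and cannot be reached from A.
Reachable cells: 173

Reachable region (· marks reachable cells):

┌───────────┬─────┬─────────┬─┐
│A · · · · ·│· · ·│· · · · ·│·│
│ ╷ ┌───────┤ ┌─┐ ╵ ┌───┐ ╷ │ │
│·│·│· · · ·│·│·│· ·│· ·│·│·│·│
│ └─┤ ┌───┐ ╵ │ ├───┘ ╷ └─┘ │ │
│· ·│·│· ·│· ·│·│· · ·│· · ·│·│
│ ╷ ╵ │ ╶─┴───┤ │ ╶─┬─┴───┬─┘ │
│·│· ·│· · · ·│·│· ·│· · ·│· ·│
│ └───┼───┐ ╷ ╵ ├─╴ │ ┌─╴ └─┐ │
│· · ·│· ·│·│· ·│· ·│·│· · ·│·│
├───┐ ╵ ╷ ╵ ├─╴ │ ┌─┘ └───┐ ╵ │
│· ·│· ·│· ·│· ·│·│· · · ·│· ·│
│ ╷ └─┐ ├─┐ ├───┘ │ ╶─┬─┐ ├─╴ │
│·│· ·│·│·│·│· · ·│· ·│·│·│· ·│
│ │ ╶─┘ │ └─┘ ┌───┼─╴ ╵ │ └─┐ │
│·│· · ·│· · ·│· ·│· · ·│· ·│·│
│ └─┬───┴───┬─┴─┐ │ ┌───┴─┐ └─┤
│· ·│· · · ·│· ·│·│·│· · ·│· ·│
├─╴ │ ┌─╴ ╷ │ ╷ │ ╵ │ ┌─┐ └─┐ │
│· ·│·│· ·│·│·│·│· ·│·│ │· ·│·│
│ ╶─┴─┘ ┌─┤ ╵ │ └───┘ │ └─┐ │ │
│· · · ·│ │· ·│· · · ·│   │·│·│
├─┬─────┘ └─┬─┴───────┴─╴ │ ╵ │
│ │         │             │· ·│
│ │ ┌───┐ ╶─┤ ┌───┬───╴ ┌─┴─┐ │
│ │ │   │   │ │   │     │· ·│·│
│ │ │ ╷ └─╴ │ ├─╴ │ ┌───┘ ╷ │ │
│ │ │ │     │ │   │ │· · ·│·│·│
│ ╵ │ └─────┘ ╵ ╷ │ └─────┤ ╵ │
│   │           │ │       │· ·│
└───┴───────────┴─┴───────┴───┘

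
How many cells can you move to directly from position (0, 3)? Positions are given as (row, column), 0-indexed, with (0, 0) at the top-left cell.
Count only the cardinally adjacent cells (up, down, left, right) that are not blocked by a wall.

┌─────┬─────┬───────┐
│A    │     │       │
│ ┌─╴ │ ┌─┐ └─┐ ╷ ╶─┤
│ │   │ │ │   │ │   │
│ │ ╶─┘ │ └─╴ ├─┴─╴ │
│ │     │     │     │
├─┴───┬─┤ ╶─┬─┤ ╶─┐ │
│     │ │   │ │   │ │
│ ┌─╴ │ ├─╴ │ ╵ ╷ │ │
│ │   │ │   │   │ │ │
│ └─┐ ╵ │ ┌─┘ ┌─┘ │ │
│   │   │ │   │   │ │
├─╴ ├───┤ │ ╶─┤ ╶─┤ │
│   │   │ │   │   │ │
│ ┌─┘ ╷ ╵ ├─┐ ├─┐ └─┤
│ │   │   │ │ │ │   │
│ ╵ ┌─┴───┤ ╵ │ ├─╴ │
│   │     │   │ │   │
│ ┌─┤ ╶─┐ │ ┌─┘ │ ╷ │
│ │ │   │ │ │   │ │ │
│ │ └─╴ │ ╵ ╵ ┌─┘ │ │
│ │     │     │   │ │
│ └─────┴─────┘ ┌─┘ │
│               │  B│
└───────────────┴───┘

Checking passable neighbors of (0, 3):
Neighbors: (1, 3), (0, 4)
Count: 2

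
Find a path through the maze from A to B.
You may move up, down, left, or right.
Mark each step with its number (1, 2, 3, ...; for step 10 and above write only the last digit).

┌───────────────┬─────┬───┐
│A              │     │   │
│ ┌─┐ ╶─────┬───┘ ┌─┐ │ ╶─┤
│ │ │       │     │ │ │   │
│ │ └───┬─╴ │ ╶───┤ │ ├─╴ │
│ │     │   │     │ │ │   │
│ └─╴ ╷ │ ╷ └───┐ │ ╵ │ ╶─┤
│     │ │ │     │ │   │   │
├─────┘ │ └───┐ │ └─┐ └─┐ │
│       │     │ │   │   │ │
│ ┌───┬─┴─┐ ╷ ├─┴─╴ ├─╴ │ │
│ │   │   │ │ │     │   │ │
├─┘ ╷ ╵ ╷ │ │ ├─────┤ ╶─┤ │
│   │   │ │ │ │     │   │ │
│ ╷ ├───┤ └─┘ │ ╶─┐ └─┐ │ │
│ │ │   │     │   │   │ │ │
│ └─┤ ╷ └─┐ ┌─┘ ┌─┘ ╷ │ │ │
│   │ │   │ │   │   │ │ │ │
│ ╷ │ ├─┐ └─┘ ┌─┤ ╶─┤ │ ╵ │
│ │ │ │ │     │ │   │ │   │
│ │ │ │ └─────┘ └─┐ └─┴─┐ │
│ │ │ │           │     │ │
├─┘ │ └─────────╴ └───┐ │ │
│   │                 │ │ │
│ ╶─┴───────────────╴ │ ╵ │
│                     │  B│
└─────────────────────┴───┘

Finding the shortest path through the maze:
Path length: 80 steps
Directions: right → right → down → right → right → right → down → left → down → down → right → right → down → down → down → left → left → up → up → left → down → left → up → left → down → left → down → down → right → down → down → down → left → down → right → right → right → right → right → right → right → right → right → right → up → left → left → left → left → left → left → left → left → up → up → up → up → right → down → right → down → right → right → up → right → up → up → right → right → down → down → left → down → right → down → right → right → down → down → right

Solution:

┌───────────────┬─────┬───┐
│A 1 2          │     │   │
│ ┌─┐ ╶─────┬───┘ ┌─┐ │ ╶─┤
│ │ │3 4 5 6│     │ │ │   │
│ │ └───┬─╴ │ ╶───┤ │ ├─╴ │
│ │     │8 7│     │ │ │   │
│ └─╴ ╷ │ ╷ └───┐ │ ╵ │ ╶─┤
│     │ │9│     │ │   │   │
├─────┘ │ └───┐ │ └─┐ └─┐ │
│       │0 1 2│ │   │   │ │
│ ┌───┬─┴─┐ ╷ ├─┴─╴ ├─╴ │ │
│ │4 3│0 9│ │3│     │   │ │
├─┘ ╷ ╵ ╷ │ │ ├─────┤ ╶─┤ │
│6 5│2 1│8│ │4│7 8 9│   │ │
│ ╷ ├───┤ └─┘ │ ╶─┐ └─┐ │ │
│7│ │7 8│7 6 5│6  │0  │ │ │
│ └─┤ ╷ └─┐ ┌─┘ ┌─┘ ╷ │ │ │
│8 9│6│9 0│ │4 5│2 1│ │ │ │
│ ╷ │ ├─┐ └─┘ ┌─┤ ╶─┤ │ ╵ │
│ │0│5│ │1 2 3│ │3 4│ │   │
│ │ │ │ └─────┘ └─┐ └─┴─┐ │
│ │1│4│           │5 6 7│ │
├─┘ │ └─────────╴ └───┐ │ │
│3 2│3 2 1 0 9 8 7 6 5│8│ │
│ ╶─┴───────────────╴ │ ╵ │
│4 5 6 7 8 9 0 1 2 3 4│9 B│
└─────────────────────┴───┘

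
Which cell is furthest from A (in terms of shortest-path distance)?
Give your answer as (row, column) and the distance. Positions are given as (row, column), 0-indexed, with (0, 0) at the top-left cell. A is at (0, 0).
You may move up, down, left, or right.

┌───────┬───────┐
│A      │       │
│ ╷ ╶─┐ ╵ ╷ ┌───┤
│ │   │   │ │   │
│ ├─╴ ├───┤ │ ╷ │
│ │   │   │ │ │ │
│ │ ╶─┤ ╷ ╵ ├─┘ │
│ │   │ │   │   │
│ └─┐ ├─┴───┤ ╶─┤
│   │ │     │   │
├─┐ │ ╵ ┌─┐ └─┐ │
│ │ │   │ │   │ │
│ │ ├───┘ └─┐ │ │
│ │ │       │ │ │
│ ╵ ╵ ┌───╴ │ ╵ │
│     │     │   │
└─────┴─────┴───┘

Computing BFS distances from A to all cells:
Furthest cell: (2, 6)
Distance: 28 steps

Path from A to the furthest cell:

┌───────┬───────┐
│A ↓    │       │
│ ╷ ╶─┐ ╵ ╷ ┌───┤
│ │↳ ↓│   │ │↓ ↰│
│ ├─╴ ├───┤ │ ╷ │
│ │↓ ↲│   │ │B│↑│
│ │ ╶─┤ ╷ ╵ ├─┘ │
│ │↳ ↓│ │   │↱ ↑│
│ └─┐ ├─┴───┤ ╶─┤
│   │↓│↱ → ↓│↑ ↰│
├─┐ │ ╵ ┌─┐ └─┐ │
│ │ │↳ ↑│ │↳ ↓│↑│
│ │ ├───┘ └─┐ │ │
│ │ │       │↓│↑│
│ ╵ ╵ ┌───╴ │ ╵ │
│     │     │↳ ↑│
└─────┴─────┴───┘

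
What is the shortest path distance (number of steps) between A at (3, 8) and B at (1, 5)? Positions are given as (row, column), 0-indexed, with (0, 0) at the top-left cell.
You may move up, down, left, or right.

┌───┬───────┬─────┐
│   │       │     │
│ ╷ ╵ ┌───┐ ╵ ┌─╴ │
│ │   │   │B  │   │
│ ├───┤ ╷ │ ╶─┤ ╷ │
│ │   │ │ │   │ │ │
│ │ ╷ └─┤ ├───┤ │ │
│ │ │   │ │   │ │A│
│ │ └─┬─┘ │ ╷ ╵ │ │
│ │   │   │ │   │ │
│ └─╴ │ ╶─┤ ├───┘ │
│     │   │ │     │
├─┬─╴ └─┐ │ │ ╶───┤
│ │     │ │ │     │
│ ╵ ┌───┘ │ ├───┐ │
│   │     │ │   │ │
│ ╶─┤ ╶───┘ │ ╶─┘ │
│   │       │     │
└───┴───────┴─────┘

Finding path from (3, 8) to (1, 5):
Path: (3,8) → (2,8) → (1,8) → (0,8) → (0,7) → (0,6) → (1,6) → (1,5)
Distance: 7 steps

Solution:

┌───┬───────┬─────┐
│   │       │↓ ← ↰│
│ ╷ ╵ ┌───┐ ╵ ┌─╴ │
│ │   │   │B ↲│  ↑│
│ ├───┤ ╷ │ ╶─┤ ╷ │
│ │   │ │ │   │ │↑│
│ │ ╷ └─┤ ├───┤ │ │
│ │ │   │ │   │ │A│
│ │ └─┬─┘ │ ╷ ╵ │ │
│ │   │   │ │   │ │
│ └─╴ │ ╶─┤ ├───┘ │
│     │   │ │     │
├─┬─╴ └─┐ │ │ ╶───┤
│ │     │ │ │     │
│ ╵ ┌───┘ │ ├───┐ │
│   │     │ │   │ │
│ ╶─┤ ╶───┘ │ ╶─┘ │
│   │       │     │
└───┴───────┴─────┘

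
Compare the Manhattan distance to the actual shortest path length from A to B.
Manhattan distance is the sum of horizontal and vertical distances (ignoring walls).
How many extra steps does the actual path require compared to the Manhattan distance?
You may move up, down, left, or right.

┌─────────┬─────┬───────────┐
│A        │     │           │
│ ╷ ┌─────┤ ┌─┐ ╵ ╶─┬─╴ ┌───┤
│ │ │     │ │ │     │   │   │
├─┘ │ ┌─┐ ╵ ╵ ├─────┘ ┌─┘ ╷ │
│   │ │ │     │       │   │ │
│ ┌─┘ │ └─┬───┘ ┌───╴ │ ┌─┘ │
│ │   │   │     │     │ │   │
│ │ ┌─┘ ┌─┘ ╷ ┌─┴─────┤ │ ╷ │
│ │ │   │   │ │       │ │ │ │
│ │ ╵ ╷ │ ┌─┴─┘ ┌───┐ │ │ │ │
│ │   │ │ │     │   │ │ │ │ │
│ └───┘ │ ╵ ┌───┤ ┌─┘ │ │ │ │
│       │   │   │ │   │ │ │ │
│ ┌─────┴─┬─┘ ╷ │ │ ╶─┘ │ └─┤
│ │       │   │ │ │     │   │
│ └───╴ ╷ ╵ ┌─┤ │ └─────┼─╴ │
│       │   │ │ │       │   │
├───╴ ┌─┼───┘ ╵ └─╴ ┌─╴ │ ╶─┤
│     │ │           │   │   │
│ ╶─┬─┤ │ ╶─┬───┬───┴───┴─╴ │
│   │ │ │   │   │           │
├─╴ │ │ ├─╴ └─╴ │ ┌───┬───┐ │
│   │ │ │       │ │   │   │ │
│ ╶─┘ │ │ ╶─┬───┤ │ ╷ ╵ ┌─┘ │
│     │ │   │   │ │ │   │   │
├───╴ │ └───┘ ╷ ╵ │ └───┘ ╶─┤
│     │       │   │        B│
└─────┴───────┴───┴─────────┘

Manhattan distance: |13 - 0| + |13 - 0| = 26
Actual path length: 88
Extra steps: 88 - 26 = 62

Solution:

┌─────────┬─────┬───────────┐
│A ↓      │↱ → ↓│↱ → → ↓    │
│ ╷ ┌─────┤ ┌─┐ ╵ ╶─┬─╴ ┌───┤
│ │↓│↱ → ↓│↑│ │↳ ↑  │↓ ↲│↱ ↓│
├─┘ │ ┌─┐ ╵ ╵ ├─────┘ ┌─┘ ╷ │
│↓ ↲│↑│ │↳ ↑  │↓ ← ← ↲│↱ ↑│↓│
│ ┌─┘ │ └─┬───┘ ┌───╴ │ ┌─┘ │
│↓│↱ ↑│   │↓ ← ↲│     │↑│↓ ↲│
│ │ ┌─┘ ┌─┘ ╷ ┌─┴─────┤ │ ╷ │
│↓│↑│↓ ↰│↓ ↲│ │↱ → → ↓│↑│↓│ │
│ │ ╵ ╷ │ ┌─┴─┘ ┌───┐ │ │ │ │
│↓│↑ ↲│↑│↓│↱ → ↑│   │↓│↑│↓│ │
│ └───┘ │ ╵ ┌───┤ ┌─┘ │ │ │ │
│↳ → → ↑│↳ ↑│   │ │↓ ↲│↑│↓│ │
│ ┌─────┴─┬─┘ ╷ │ │ ╶─┘ │ └─┤
│ │       │   │ │ │↳ → ↑│↳ ↓│
│ └───╴ ╷ ╵ ┌─┤ │ └─────┼─╴ │
│       │   │ │ │       │↓ ↲│
├───╴ ┌─┼───┘ ╵ └─╴ ┌─╴ │ ╶─┤
│     │ │           │   │↳ ↓│
│ ╶─┬─┤ │ ╶─┬───┬───┴───┴─╴ │
│   │ │ │   │   │          ↓│
├─╴ │ │ ├─╴ └─╴ │ ┌───┬───┐ │
│   │ │ │       │ │   │   │↓│
│ ╶─┘ │ │ ╶─┬───┤ │ ╷ ╵ ┌─┘ │
│     │ │   │   │ │ │   │↓ ↲│
├───╴ │ └───┘ ╷ ╵ │ └───┘ ╶─┤
│     │       │   │      ↳ B│
└─────┴───────┴───┴─────────┘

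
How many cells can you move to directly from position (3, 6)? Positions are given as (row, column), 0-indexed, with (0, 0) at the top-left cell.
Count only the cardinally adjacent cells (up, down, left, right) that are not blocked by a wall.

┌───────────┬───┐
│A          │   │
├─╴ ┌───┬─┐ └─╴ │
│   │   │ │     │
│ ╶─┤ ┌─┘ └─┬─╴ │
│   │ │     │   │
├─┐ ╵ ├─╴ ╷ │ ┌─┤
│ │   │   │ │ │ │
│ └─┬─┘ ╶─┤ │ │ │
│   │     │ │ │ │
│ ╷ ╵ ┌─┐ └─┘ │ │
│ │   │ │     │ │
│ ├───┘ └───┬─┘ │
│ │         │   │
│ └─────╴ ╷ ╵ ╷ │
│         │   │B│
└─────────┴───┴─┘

Checking passable neighbors of (3, 6):
Neighbors: (2, 6), (4, 6)
Count: 2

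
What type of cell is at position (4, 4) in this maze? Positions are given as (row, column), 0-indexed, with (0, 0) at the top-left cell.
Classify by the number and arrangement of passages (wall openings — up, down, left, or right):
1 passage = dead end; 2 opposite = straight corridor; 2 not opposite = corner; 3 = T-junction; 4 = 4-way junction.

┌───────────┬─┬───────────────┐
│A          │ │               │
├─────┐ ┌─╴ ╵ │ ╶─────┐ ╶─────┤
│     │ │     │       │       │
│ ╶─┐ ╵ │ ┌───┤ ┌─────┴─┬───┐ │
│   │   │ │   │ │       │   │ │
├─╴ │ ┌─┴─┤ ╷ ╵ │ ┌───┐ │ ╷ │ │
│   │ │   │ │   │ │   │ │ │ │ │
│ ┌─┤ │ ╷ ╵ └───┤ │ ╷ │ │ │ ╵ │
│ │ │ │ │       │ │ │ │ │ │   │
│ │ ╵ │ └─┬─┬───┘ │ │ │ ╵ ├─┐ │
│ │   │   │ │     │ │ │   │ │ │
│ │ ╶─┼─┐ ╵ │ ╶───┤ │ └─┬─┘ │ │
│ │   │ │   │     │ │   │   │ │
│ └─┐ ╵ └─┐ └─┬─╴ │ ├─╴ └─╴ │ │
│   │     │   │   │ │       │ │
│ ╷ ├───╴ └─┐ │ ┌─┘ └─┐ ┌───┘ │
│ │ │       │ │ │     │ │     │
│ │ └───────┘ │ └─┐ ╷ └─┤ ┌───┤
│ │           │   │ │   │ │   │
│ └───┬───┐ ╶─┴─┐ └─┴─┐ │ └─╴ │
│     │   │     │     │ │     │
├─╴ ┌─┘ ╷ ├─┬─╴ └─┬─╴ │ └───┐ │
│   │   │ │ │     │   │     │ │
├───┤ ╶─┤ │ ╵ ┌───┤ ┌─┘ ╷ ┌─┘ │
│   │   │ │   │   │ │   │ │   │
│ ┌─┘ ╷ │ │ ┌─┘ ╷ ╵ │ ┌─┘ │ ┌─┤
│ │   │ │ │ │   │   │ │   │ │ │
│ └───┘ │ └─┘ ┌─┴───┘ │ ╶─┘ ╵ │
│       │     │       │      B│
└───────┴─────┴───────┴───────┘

Checking cell at (4, 4):
Number of passages: 2
Cell type: corner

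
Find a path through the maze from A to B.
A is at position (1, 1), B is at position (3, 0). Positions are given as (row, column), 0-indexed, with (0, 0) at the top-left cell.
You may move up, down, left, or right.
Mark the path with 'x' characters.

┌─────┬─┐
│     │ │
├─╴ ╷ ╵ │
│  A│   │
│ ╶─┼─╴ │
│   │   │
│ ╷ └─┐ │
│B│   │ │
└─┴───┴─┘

Finding the shortest path from (1, 1) to (3, 0):
Path length: 3 steps
Directions: left → down → down

Solution:

┌─────┬─┐
│     │ │
├─╴ ╷ ╵ │
│x A│   │
│ ╶─┼─╴ │
│x  │   │
│ ╷ └─┐ │
│B│   │ │
└─┴───┴─┘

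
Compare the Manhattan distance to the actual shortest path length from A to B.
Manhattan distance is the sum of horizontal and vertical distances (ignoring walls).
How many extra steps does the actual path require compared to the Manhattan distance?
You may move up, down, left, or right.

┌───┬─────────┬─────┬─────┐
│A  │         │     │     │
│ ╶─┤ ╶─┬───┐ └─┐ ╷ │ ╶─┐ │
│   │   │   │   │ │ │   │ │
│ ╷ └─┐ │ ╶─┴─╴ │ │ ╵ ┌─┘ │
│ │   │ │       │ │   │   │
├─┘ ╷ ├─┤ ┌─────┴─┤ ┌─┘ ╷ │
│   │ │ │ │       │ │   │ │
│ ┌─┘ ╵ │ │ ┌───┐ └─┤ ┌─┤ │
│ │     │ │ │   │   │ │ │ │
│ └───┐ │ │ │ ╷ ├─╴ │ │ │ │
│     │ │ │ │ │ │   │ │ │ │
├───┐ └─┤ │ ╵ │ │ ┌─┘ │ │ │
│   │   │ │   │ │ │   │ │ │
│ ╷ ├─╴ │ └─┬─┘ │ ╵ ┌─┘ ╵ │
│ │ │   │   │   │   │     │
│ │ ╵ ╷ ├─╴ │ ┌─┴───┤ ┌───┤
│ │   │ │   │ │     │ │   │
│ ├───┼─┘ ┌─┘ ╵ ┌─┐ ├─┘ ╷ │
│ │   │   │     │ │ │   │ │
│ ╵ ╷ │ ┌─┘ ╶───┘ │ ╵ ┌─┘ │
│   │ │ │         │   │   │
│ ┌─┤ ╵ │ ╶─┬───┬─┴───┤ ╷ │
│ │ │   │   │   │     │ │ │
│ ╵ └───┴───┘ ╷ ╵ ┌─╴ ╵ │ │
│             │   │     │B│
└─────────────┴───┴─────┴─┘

Manhattan distance: |12 - 0| + |12 - 0| = 24
Actual path length: 44
Extra steps: 44 - 24 = 20

Solution:

┌───┬─────────┬─────┬─────┐
│A  │         │     │     │
│ ╶─┤ ╶─┬───┐ └─┐ ╷ │ ╶─┐ │
│↳ ↓│   │   │   │ │ │   │ │
│ ╷ └─┐ │ ╶─┴─╴ │ │ ╵ ┌─┘ │
│ │↓  │ │       │ │   │   │
├─┘ ╷ ├─┤ ┌─────┴─┤ ┌─┘ ╷ │
│↓ ↲│ │ │ │       │ │   │ │
│ ┌─┘ ╵ │ │ ┌───┐ └─┤ ┌─┤ │
│↓│     │ │ │   │   │ │ │ │
│ └───┐ │ │ │ ╷ ├─╴ │ │ │ │
│↳ → ↓│ │ │ │ │ │   │ │ │ │
├───┐ └─┤ │ ╵ │ │ ┌─┘ │ │ │
│↓ ↰│↳ ↓│ │   │ │ │   │ │ │
│ ╷ ├─╴ │ └─┬─┘ │ ╵ ┌─┘ ╵ │
│↓│↑│↓ ↲│   │   │   │     │
│ │ ╵ ╷ ├─╴ │ ┌─┴───┤ ┌───┤
│↓│↑ ↲│ │   │ │     │ │   │
│ ├───┼─┘ ┌─┘ ╵ ┌─┐ ├─┘ ╷ │
│↓│   │   │     │ │ │   │ │
│ ╵ ╷ │ ┌─┘ ╶───┘ │ ╵ ┌─┘ │
│↓  │ │ │         │   │↱ ↓│
│ ┌─┤ ╵ │ ╶─┬───┬─┴───┤ ╷ │
│↓│ │   │   │↱ ↓│↱ → ↓│↑│↓│
│ ╵ └───┴───┘ ╷ ╵ ┌─╴ ╵ │ │
│↳ → → → → → ↑│↳ ↑│  ↳ ↑│B│
└─────────────┴───┴─────┴─┘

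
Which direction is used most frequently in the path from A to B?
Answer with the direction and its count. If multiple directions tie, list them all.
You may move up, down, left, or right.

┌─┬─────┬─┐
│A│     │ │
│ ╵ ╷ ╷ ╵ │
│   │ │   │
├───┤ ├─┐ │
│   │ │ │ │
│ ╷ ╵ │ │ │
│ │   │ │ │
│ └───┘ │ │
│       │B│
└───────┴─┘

Directions: down, right, up, right, right, down, right, down, down, down
Counts: {'down': 5, 'right': 4, 'up': 1}
Most common: down (5 times)

Solution:

┌─┬─────┬─┐
│A│↱ → ↓│ │
│ ╵ ╷ ╷ ╵ │
│↳ ↑│ │↳ ↓│
├───┤ ├─┐ │
│   │ │ │↓│
│ ╷ ╵ │ │ │
│ │   │ │↓│
│ └───┘ │ │
│       │B│
└───────┴─┘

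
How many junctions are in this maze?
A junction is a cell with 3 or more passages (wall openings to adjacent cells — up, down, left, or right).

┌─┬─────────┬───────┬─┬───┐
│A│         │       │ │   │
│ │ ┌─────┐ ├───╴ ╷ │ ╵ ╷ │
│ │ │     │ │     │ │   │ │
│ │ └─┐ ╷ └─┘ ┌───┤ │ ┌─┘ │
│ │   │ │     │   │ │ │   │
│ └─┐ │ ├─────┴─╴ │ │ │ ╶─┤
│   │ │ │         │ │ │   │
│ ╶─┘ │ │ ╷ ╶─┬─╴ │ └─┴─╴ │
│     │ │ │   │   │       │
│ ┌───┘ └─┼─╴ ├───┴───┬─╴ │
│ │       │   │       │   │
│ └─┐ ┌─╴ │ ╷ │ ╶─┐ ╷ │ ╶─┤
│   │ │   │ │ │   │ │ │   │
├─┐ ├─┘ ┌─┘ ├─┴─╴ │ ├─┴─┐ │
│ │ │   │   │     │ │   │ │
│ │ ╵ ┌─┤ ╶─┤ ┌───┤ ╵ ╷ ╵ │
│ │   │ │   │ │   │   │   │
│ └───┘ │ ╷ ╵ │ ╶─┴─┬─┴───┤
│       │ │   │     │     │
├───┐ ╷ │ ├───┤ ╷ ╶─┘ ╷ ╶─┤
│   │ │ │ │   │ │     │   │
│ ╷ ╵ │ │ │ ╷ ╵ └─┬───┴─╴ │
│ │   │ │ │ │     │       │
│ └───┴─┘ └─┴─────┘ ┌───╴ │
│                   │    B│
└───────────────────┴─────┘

Checking each cell for number of passages:

Junctions found (3+ passages):
  (0, 8): 3 passages
  (1, 3): 3 passages
  (1, 10): 3 passages
  (3, 0): 3 passages
  (3, 5): 3 passages
  (3, 8): 3 passages
  (4, 0): 3 passages
  (4, 12): 3 passages
  (5, 2): 3 passages
  (5, 3): 3 passages
  (5, 6): 3 passages
  (5, 9): 3 passages
  (8, 4): 3 passages
  (9, 2): 3 passages
  (9, 3): 3 passages
  (9, 7): 3 passages
  (9, 8): 3 passages
  (9, 11): 3 passages
  (11, 7): 3 passages
  (11, 12): 3 passages
  (12, 4): 3 passages
Total junctions: 21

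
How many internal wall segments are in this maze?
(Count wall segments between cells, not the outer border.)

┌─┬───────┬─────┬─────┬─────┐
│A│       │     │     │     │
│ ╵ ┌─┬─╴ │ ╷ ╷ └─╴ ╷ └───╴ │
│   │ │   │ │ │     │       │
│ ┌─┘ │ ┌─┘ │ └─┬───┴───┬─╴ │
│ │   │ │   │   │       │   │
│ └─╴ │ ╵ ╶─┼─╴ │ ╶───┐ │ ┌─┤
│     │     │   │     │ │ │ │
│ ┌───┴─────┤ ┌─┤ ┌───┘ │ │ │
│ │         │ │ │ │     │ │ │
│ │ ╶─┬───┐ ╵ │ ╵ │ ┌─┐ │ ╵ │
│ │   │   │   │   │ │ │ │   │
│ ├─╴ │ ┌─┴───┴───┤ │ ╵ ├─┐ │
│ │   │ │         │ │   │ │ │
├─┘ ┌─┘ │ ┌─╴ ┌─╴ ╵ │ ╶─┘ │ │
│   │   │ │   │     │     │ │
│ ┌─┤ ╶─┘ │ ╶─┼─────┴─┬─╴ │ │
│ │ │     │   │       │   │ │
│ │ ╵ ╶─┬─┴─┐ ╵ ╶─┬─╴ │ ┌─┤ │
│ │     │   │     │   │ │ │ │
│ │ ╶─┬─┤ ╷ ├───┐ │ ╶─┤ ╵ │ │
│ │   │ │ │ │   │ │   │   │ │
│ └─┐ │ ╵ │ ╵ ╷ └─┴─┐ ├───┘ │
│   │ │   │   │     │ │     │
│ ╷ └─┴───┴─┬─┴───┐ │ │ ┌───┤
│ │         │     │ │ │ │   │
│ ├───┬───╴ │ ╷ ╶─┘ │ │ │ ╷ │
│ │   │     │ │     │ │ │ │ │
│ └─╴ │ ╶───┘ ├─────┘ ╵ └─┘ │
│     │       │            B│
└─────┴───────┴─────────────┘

Counting internal wall segments:
Total internal walls: 182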